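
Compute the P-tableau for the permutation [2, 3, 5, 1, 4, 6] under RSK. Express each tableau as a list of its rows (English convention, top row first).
After inserting 2: P = [[2]].
After inserting 3: P = [[2, 3]].
After inserting 5: P = [[2, 3, 5]].
After inserting 1: P = [[1, 3, 5], [2]].
After inserting 4: P = [[1, 3, 4], [2, 5]].
After inserting 6: P = [[1, 3, 4, 6], [2, 5]].

So P = [[1, 3, 4, 6], [2, 5]].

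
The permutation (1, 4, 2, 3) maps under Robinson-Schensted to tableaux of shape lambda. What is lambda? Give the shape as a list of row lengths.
RSK row insertion gives P = [[1, 2, 3], [4]], which has shape [3, 1].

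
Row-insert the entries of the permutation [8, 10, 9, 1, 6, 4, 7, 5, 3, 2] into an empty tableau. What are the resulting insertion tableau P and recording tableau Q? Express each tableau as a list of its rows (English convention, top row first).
Insert each entry of the permutation into P by Schensted row insertion, recording in Q the position of each new cell.

Insert 8: appended to row 1. P = [[8]].
Insert 10: appended to row 1. P = [[8, 10]].
Insert 9: 9 bumps 10 from row 1; 10 starts row 2. P = [[8, 9], [10]].
Insert 1: 1 bumps 8 from row 1; 8 bumps 10 from row 2; 10 starts row 3. P = [[1, 9], [8], [10]].
Insert 6: 6 bumps 9 from row 1; 9 appends to row 2. P = [[1, 6], [8, 9], [10]].
Insert 4: 4 bumps 6 from row 1; 6 bumps 8 from row 2; 8 bumps 10 from row 3; 10 starts row 4. P = [[1, 4], [6, 9], [8], [10]].
Insert 7: appended to row 1. P = [[1, 4, 7], [6, 9], [8], [10]].
Insert 5: 5 bumps 7 from row 1; 7 bumps 9 from row 2; 9 appends to row 3. P = [[1, 4, 5], [6, 7], [8, 9], [10]].
Insert 3: 3 bumps 4 from row 1; 4 bumps 6 from row 2; 6 bumps 8 from row 3; 8 bumps 10 from row 4; 10 starts row 5. P = [[1, 3, 5], [4, 7], [6, 9], [8], [10]].
Insert 2: 2 bumps 3 from row 1; 3 bumps 4 from row 2; 4 bumps 6 from row 3; 6 bumps 8 from row 4; 8 bumps 10 from row 5; 10 starts row 6. P = [[1, 2, 5], [3, 7], [4, 9], [6], [8], [10]].

So P = [[1, 2, 5], [3, 7], [4, 9], [6], [8], [10]], Q = [[1, 2, 7], [3, 5], [4, 8], [6], [9], [10]].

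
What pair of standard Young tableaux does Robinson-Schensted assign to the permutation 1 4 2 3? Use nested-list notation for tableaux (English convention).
Insert each entry of the permutation into P by Schensted row insertion, recording in Q the position of each new cell.

Insert 1: appended to row 1. P = [[1]].
Insert 4: appended to row 1. P = [[1, 4]].
Insert 2: 2 bumps 4 from row 1; 4 starts row 2. P = [[1, 2], [4]].
Insert 3: appended to row 1. P = [[1, 2, 3], [4]].

So P = [[1, 2, 3], [4]], Q = [[1, 2, 4], [3]].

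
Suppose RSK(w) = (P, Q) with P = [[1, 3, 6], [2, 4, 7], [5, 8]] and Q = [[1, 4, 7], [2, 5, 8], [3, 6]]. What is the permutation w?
5 2 1 8 4 3 7 6

Reverse the RSK construction: for i from n down to 1, find the cell of Q containing i, remove the entry at that cell from P, and reverse-bump it up through P; the value ejected from row 1 is w(i).

Step i=8: Q has 8 at row 2, column 3; remove 7 from row 2 of P and reverse-bump: 7 enters row 1 and ejects 6. So w(8) = 6. P is now [[1, 3, 7], [2, 4], [5, 8]].
Step i=7: Q has 7 at row 1, column 3; remove that cell from P, ejecting 7. So w(7) = 7. P is now [[1, 3], [2, 4], [5, 8]].
Step i=6: Q has 6 at row 3, column 2; remove 8 from row 3 of P and reverse-bump: 8 enters row 2 and ejects 4; 4 enters row 1 and ejects 3. So w(6) = 3. P is now [[1, 4], [2, 8], [5]].
Step i=5: Q has 5 at row 2, column 2; remove 8 from row 2 of P and reverse-bump: 8 enters row 1 and ejects 4. So w(5) = 4. P is now [[1, 8], [2], [5]].
Step i=4: Q has 4 at row 1, column 2; remove that cell from P, ejecting 8. So w(4) = 8. P is now [[1], [2], [5]].
Step i=3: Q has 3 at row 3, column 1; remove 5 from row 3 of P and reverse-bump: 5 enters row 2 and ejects 2; 2 enters row 1 and ejects 1. So w(3) = 1. P is now [[2], [5]].
Step i=2: Q has 2 at row 2, column 1; remove 5 from row 2 of P and reverse-bump: 5 enters row 1 and ejects 2. So w(2) = 2. P is now [[5]].
Step i=1: Q has 1 at row 1, column 1; remove that cell from P, ejecting 5. So w(1) = 5. P is now [].

So w = 5 2 1 8 4 3 7 6.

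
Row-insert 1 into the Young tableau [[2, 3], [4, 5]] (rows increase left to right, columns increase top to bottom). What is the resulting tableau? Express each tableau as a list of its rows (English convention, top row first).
In row 1, 1 replaces 2 (the leftmost entry greater than 1); 2 is bumped to row 2. In row 2, 2 replaces 4 (the leftmost entry greater than 2); 4 is bumped to row 3. 4 starts a new row 3. The new tableau is [[1, 3], [2, 5], [4]].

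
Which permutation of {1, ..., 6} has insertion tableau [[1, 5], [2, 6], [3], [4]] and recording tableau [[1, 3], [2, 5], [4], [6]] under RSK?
4 3 6 2 5 1

Reverse RSK: for i = n, n-1, ..., 1, locate i in Q, remove the corresponding corner cell from P, and reverse-bump its entry up through P; the value ejected from row 1 is w(i).

So w = 4 3 6 2 5 1.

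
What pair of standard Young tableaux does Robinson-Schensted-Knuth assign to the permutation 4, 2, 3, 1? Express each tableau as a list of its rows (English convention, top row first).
Insert each entry of the permutation into P by Schensted row insertion, recording in Q the position of each new cell.

After inserting 4: P = [[4]].
After inserting 2: P = [[2], [4]].
After inserting 3: P = [[2, 3], [4]].
After inserting 1: P = [[1, 3], [2], [4]].

So P = [[1, 3], [2], [4]], Q = [[1, 3], [2], [4]].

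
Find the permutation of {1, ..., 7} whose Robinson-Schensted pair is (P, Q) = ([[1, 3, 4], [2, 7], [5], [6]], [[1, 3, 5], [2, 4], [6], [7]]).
6 2 7 3 5 4 1

Reverse the RSK construction: for i from n down to 1, find the cell of Q containing i, remove the entry at that cell from P, and reverse-bump it up through P; the value ejected from row 1 is w(i).

Step i=7: Q has 7 at row 4, column 1; remove 6 from row 4 of P and reverse-bump: 6 enters row 3 and ejects 5; 5 enters row 2 and ejects 2; 2 enters row 1 and ejects 1. So w(7) = 1. P is now [[2, 3, 4], [5, 7], [6]].
Step i=6: Q has 6 at row 3, column 1; remove 6 from row 3 of P and reverse-bump: 6 enters row 2 and ejects 5; 5 enters row 1 and ejects 4. So w(6) = 4. P is now [[2, 3, 5], [6, 7]].
Step i=5: Q has 5 at row 1, column 3; remove that cell from P, ejecting 5. So w(5) = 5. P is now [[2, 3], [6, 7]].
Step i=4: Q has 4 at row 2, column 2; remove 7 from row 2 of P and reverse-bump: 7 enters row 1 and ejects 3. So w(4) = 3. P is now [[2, 7], [6]].
Step i=3: Q has 3 at row 1, column 2; remove that cell from P, ejecting 7. So w(3) = 7. P is now [[2], [6]].
Step i=2: Q has 2 at row 2, column 1; remove 6 from row 2 of P and reverse-bump: 6 enters row 1 and ejects 2. So w(2) = 2. P is now [[6]].
Step i=1: Q has 1 at row 1, column 1; remove that cell from P, ejecting 6. So w(1) = 6. P is now [].

So w = 6 2 7 3 5 4 1.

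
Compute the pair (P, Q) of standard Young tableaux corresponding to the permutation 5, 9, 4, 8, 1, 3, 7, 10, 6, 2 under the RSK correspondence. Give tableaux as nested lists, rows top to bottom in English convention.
P = [[1, 2, 6, 10], [3, 7], [4, 8], [5], [9]], Q = [[1, 2, 7, 8], [3, 4], [5, 6], [9], [10]]

Insert each entry of the permutation into P by Schensted row insertion, recording in Q the position of each new cell.

Insert 5: appended to row 1. P = [[5]].
Insert 9: appended to row 1. P = [[5, 9]].
Insert 4: 4 bumps 5 from row 1; 5 starts row 2. P = [[4, 9], [5]].
Insert 8: 8 bumps 9 from row 1; 9 appends to row 2. P = [[4, 8], [5, 9]].
Insert 1: 1 bumps 4 from row 1; 4 bumps 5 from row 2; 5 starts row 3. P = [[1, 8], [4, 9], [5]].
Insert 3: 3 bumps 8 from row 1; 8 bumps 9 from row 2; 9 appends to row 3. P = [[1, 3], [4, 8], [5, 9]].
Insert 7: appended to row 1. P = [[1, 3, 7], [4, 8], [5, 9]].
Insert 10: appended to row 1. P = [[1, 3, 7, 10], [4, 8], [5, 9]].
Insert 6: 6 bumps 7 from row 1; 7 bumps 8 from row 2; 8 bumps 9 from row 3; 9 starts row 4. P = [[1, 3, 6, 10], [4, 7], [5, 8], [9]].
Insert 2: 2 bumps 3 from row 1; 3 bumps 4 from row 2; 4 bumps 5 from row 3; 5 bumps 9 from row 4; 9 starts row 5. P = [[1, 2, 6, 10], [3, 7], [4, 8], [5], [9]].

So P = [[1, 2, 6, 10], [3, 7], [4, 8], [5], [9]], Q = [[1, 2, 7, 8], [3, 4], [5, 6], [9], [10]].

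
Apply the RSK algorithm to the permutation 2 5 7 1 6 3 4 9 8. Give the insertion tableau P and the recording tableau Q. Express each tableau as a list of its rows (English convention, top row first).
Insert each entry of the permutation into P by Schensted row insertion, recording in Q the position of each new cell.

After inserting 2: P = [[2]].
After inserting 5: P = [[2, 5]].
After inserting 7: P = [[2, 5, 7]].
After inserting 1: P = [[1, 5, 7], [2]].
After inserting 6: P = [[1, 5, 6], [2, 7]].
After inserting 3: P = [[1, 3, 6], [2, 5], [7]].
After inserting 4: P = [[1, 3, 4], [2, 5, 6], [7]].
After inserting 9: P = [[1, 3, 4, 9], [2, 5, 6], [7]].
After inserting 8: P = [[1, 3, 4, 8], [2, 5, 6, 9], [7]].

So P = [[1, 3, 4, 8], [2, 5, 6, 9], [7]], Q = [[1, 2, 3, 8], [4, 5, 7, 9], [6]].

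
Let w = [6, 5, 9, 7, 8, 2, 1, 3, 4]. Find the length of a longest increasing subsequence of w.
3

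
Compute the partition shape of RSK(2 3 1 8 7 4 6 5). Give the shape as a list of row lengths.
Row-insert each entry into an empty tableau.

After inserting 2: P = [[2]].
After inserting 3: P = [[2, 3]].
After inserting 1: P = [[1, 3], [2]].
After inserting 8: P = [[1, 3, 8], [2]].
After inserting 7: P = [[1, 3, 7], [2, 8]].
After inserting 4: P = [[1, 3, 4], [2, 7], [8]].
After inserting 6: P = [[1, 3, 4, 6], [2, 7], [8]].
After inserting 5: P = [[1, 3, 4, 5], [2, 6], [7], [8]].

The final insertion tableau P = [[1, 3, 4, 5], [2, 6], [7], [8]] has shape [4, 2, 1, 1].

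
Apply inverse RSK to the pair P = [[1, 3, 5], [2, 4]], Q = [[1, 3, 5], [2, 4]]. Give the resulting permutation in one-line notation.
2 1 4 3 5

Reverse RSK: for i = n, n-1, ..., 1, locate i in Q, remove the corresponding corner cell from P, and reverse-bump its entry up through P; the value ejected from row 1 is w(i).

So w = 2 1 4 3 5.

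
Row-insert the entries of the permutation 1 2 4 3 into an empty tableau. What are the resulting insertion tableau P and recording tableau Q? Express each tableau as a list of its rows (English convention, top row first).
P = [[1, 2, 3], [4]], Q = [[1, 2, 3], [4]]

Insert each entry of the permutation into P by Schensted row insertion, recording in Q the position of each new cell.

Insert 1: appended to row 1. P = [[1]].
Insert 2: appended to row 1. P = [[1, 2]].
Insert 4: appended to row 1. P = [[1, 2, 4]].
Insert 3: 3 bumps 4 from row 1; 4 starts row 2. P = [[1, 2, 3], [4]].

So P = [[1, 2, 3], [4]], Q = [[1, 2, 3], [4]].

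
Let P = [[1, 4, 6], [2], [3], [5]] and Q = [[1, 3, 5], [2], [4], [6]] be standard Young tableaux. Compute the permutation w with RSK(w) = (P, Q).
Reverse the RSK construction: for i from n down to 1, find the cell of Q containing i, remove the entry at that cell from P, and reverse-bump it up through P; the value ejected from row 1 is w(i).

Step i=6: Q has 6 at row 4, column 1; remove 5 from row 4 of P and reverse-bump: 5 enters row 3 and ejects 3; 3 enters row 2 and ejects 2; 2 enters row 1 and ejects 1. So w(6) = 1. P is now [[2, 4, 6], [3], [5]].
Step i=5: Q has 5 at row 1, column 3; remove that cell from P, ejecting 6. So w(5) = 6. P is now [[2, 4], [3], [5]].
Step i=4: Q has 4 at row 3, column 1; remove 5 from row 3 of P and reverse-bump: 5 enters row 2 and ejects 3; 3 enters row 1 and ejects 2. So w(4) = 2. P is now [[3, 4], [5]].
Step i=3: Q has 3 at row 1, column 2; remove that cell from P, ejecting 4. So w(3) = 4. P is now [[3], [5]].
Step i=2: Q has 2 at row 2, column 1; remove 5 from row 2 of P and reverse-bump: 5 enters row 1 and ejects 3. So w(2) = 3. P is now [[5]].
Step i=1: Q has 1 at row 1, column 1; remove that cell from P, ejecting 5. So w(1) = 5. P is now [].

So w = 5 3 4 2 6 1.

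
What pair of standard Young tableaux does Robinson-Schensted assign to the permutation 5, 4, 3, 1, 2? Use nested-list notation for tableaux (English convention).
Insert each entry of the permutation into P by Schensted row insertion, recording in Q the position of each new cell.

After inserting 5: P = [[5]].
After inserting 4: P = [[4], [5]].
After inserting 3: P = [[3], [4], [5]].
After inserting 1: P = [[1], [3], [4], [5]].
After inserting 2: P = [[1, 2], [3], [4], [5]].

So P = [[1, 2], [3], [4], [5]], Q = [[1, 5], [2], [3], [4]].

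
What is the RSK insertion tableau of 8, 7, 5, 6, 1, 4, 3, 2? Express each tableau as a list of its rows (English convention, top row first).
Insert 8: appended to row 1. P = [[8]].
Insert 7: 7 bumps 8 from row 1; 8 starts row 2. P = [[7], [8]].
Insert 5: 5 bumps 7 from row 1; 7 bumps 8 from row 2; 8 starts row 3. P = [[5], [7], [8]].
Insert 6: appended to row 1. P = [[5, 6], [7], [8]].
Insert 1: 1 bumps 5 from row 1; 5 bumps 7 from row 2; 7 bumps 8 from row 3; 8 starts row 4. P = [[1, 6], [5], [7], [8]].
Insert 4: 4 bumps 6 from row 1; 6 appends to row 2. P = [[1, 4], [5, 6], [7], [8]].
Insert 3: 3 bumps 4 from row 1; 4 bumps 5 from row 2; 5 bumps 7 from row 3; 7 bumps 8 from row 4; 8 starts row 5. P = [[1, 3], [4, 6], [5], [7], [8]].
Insert 2: 2 bumps 3 from row 1; 3 bumps 4 from row 2; 4 bumps 5 from row 3; 5 bumps 7 from row 4; 7 bumps 8 from row 5; 8 starts row 6. P = [[1, 2], [3, 6], [4], [5], [7], [8]].

So P = [[1, 2], [3, 6], [4], [5], [7], [8]].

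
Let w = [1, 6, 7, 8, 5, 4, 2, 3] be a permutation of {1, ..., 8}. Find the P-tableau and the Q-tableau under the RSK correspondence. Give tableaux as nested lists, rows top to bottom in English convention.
P = [[1, 2, 3, 8], [4, 7], [5], [6]], Q = [[1, 2, 3, 4], [5, 8], [6], [7]]

Insert each entry of the permutation into P by Schensted row insertion, recording in Q the position of each new cell.

After inserting 1: P = [[1]].
After inserting 6: P = [[1, 6]].
After inserting 7: P = [[1, 6, 7]].
After inserting 8: P = [[1, 6, 7, 8]].
After inserting 5: P = [[1, 5, 7, 8], [6]].
After inserting 4: P = [[1, 4, 7, 8], [5], [6]].
After inserting 2: P = [[1, 2, 7, 8], [4], [5], [6]].
After inserting 3: P = [[1, 2, 3, 8], [4, 7], [5], [6]].

So P = [[1, 2, 3, 8], [4, 7], [5], [6]], Q = [[1, 2, 3, 4], [5, 8], [6], [7]].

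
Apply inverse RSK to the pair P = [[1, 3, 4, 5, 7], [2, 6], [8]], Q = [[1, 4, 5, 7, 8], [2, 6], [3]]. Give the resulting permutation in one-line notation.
8 2 1 3 6 4 5 7

Reverse the RSK construction: for i from n down to 1, find the cell of Q containing i, remove the entry at that cell from P, and reverse-bump it up through P; the value ejected from row 1 is w(i).

Step i=8: Q has 8 at row 1, column 5; remove that cell from P, ejecting 7. So w(8) = 7. P is now [[1, 3, 4, 5], [2, 6], [8]].
Step i=7: Q has 7 at row 1, column 4; remove that cell from P, ejecting 5. So w(7) = 5. P is now [[1, 3, 4], [2, 6], [8]].
Step i=6: Q has 6 at row 2, column 2; remove 6 from row 2 of P and reverse-bump: 6 enters row 1 and ejects 4. So w(6) = 4. P is now [[1, 3, 6], [2], [8]].
Step i=5: Q has 5 at row 1, column 3; remove that cell from P, ejecting 6. So w(5) = 6. P is now [[1, 3], [2], [8]].
Step i=4: Q has 4 at row 1, column 2; remove that cell from P, ejecting 3. So w(4) = 3. P is now [[1], [2], [8]].
Step i=3: Q has 3 at row 3, column 1; remove 8 from row 3 of P and reverse-bump: 8 enters row 2 and ejects 2; 2 enters row 1 and ejects 1. So w(3) = 1. P is now [[2], [8]].
Step i=2: Q has 2 at row 2, column 1; remove 8 from row 2 of P and reverse-bump: 8 enters row 1 and ejects 2. So w(2) = 2. P is now [[8]].
Step i=1: Q has 1 at row 1, column 1; remove that cell from P, ejecting 8. So w(1) = 8. P is now [].

So w = 8 2 1 3 6 4 5 7.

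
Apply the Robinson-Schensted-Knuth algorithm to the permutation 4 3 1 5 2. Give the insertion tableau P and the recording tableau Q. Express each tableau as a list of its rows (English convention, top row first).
Insert each entry of the permutation into P by Schensted row insertion, recording in Q the position of each new cell.

Insert 4: appended to row 1. P = [[4]].
Insert 3: 3 bumps 4 from row 1; 4 starts row 2. P = [[3], [4]].
Insert 1: 1 bumps 3 from row 1; 3 bumps 4 from row 2; 4 starts row 3. P = [[1], [3], [4]].
Insert 5: appended to row 1. P = [[1, 5], [3], [4]].
Insert 2: 2 bumps 5 from row 1; 5 appends to row 2. P = [[1, 2], [3, 5], [4]].

So P = [[1, 2], [3, 5], [4]], Q = [[1, 4], [2, 5], [3]].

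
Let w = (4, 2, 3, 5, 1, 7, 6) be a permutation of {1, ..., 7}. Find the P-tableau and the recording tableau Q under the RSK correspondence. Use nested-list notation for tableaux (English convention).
P = [[1, 3, 5, 6], [2, 7], [4]], Q = [[1, 3, 4, 6], [2, 7], [5]]

Insert each entry of the permutation into P by Schensted row insertion, recording in Q the position of each new cell.

After inserting 4: P = [[4]].
After inserting 2: P = [[2], [4]].
After inserting 3: P = [[2, 3], [4]].
After inserting 5: P = [[2, 3, 5], [4]].
After inserting 1: P = [[1, 3, 5], [2], [4]].
After inserting 7: P = [[1, 3, 5, 7], [2], [4]].
After inserting 6: P = [[1, 3, 5, 6], [2, 7], [4]].

So P = [[1, 3, 5, 6], [2, 7], [4]], Q = [[1, 3, 4, 6], [2, 7], [5]].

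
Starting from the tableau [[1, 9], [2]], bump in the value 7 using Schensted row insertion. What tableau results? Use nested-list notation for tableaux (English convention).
In row 1, 7 replaces 9 (the leftmost entry greater than 7); 9 is bumped to row 2. 9 is appended to row 2. The new tableau is [[1, 7], [2, 9]].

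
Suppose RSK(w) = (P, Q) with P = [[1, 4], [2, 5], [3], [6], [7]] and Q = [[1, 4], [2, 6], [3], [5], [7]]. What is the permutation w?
Reverse the RSK construction: for i from n down to 1, find the cell of Q containing i, remove the entry at that cell from P, and reverse-bump it up through P; the value ejected from row 1 is w(i).

Step i=7: Q has 7 at row 5, column 1; remove 7 from row 5 of P and reverse-bump: 7 enters row 4 and ejects 6; 6 enters row 3 and ejects 3; 3 enters row 2 and ejects 2; 2 enters row 1 and ejects 1. So w(7) = 1. P is now [[2, 4], [3, 5], [6], [7]].
Step i=6: Q has 6 at row 2, column 2; remove 5 from row 2 of P and reverse-bump: 5 enters row 1 and ejects 4. So w(6) = 4. P is now [[2, 5], [3], [6], [7]].
Step i=5: Q has 5 at row 4, column 1; remove 7 from row 4 of P and reverse-bump: 7 enters row 3 and ejects 6; 6 enters row 2 and ejects 3; 3 enters row 1 and ejects 2. So w(5) = 2. P is now [[3, 5], [6], [7]].
Step i=4: Q has 4 at row 1, column 2; remove that cell from P, ejecting 5. So w(4) = 5. P is now [[3], [6], [7]].
Step i=3: Q has 3 at row 3, column 1; remove 7 from row 3 of P and reverse-bump: 7 enters row 2 and ejects 6; 6 enters row 1 and ejects 3. So w(3) = 3. P is now [[6], [7]].
Step i=2: Q has 2 at row 2, column 1; remove 7 from row 2 of P and reverse-bump: 7 enters row 1 and ejects 6. So w(2) = 6. P is now [[7]].
Step i=1: Q has 1 at row 1, column 1; remove that cell from P, ejecting 7. So w(1) = 7. P is now [].

So w = 7 6 3 5 2 4 1.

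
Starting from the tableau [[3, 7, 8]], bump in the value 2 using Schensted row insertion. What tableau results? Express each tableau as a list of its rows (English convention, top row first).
In row 1, 2 replaces 3 (the leftmost entry greater than 2); 3 is bumped to row 2. 3 starts a new row 2. The new tableau is [[2, 7, 8], [3]].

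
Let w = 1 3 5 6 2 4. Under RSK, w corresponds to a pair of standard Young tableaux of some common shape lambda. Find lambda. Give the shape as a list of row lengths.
[4, 2]

Row-insert each entry into an empty tableau.

After inserting 1: P = [[1]].
After inserting 3: P = [[1, 3]].
After inserting 5: P = [[1, 3, 5]].
After inserting 6: P = [[1, 3, 5, 6]].
After inserting 2: P = [[1, 2, 5, 6], [3]].
After inserting 4: P = [[1, 2, 4, 6], [3, 5]].

The final insertion tableau P = [[1, 2, 4, 6], [3, 5]] has shape [4, 2].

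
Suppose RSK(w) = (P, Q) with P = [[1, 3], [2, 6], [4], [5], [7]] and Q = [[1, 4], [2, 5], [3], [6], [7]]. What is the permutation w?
7 5 2 6 4 3 1

Reverse the RSK construction: for i from n down to 1, find the cell of Q containing i, remove the entry at that cell from P, and reverse-bump it up through P; the value ejected from row 1 is w(i).

Step i=7: Q has 7 at row 5, column 1; remove 7 from row 5 of P and reverse-bump: 7 enters row 4 and ejects 5; 5 enters row 3 and ejects 4; 4 enters row 2 and ejects 2; 2 enters row 1 and ejects 1. So w(7) = 1. P is now [[2, 3], [4, 6], [5], [7]].
Step i=6: Q has 6 at row 4, column 1; remove 7 from row 4 of P and reverse-bump: 7 enters row 3 and ejects 5; 5 enters row 2 and ejects 4; 4 enters row 1 and ejects 3. So w(6) = 3. P is now [[2, 4], [5, 6], [7]].
Step i=5: Q has 5 at row 2, column 2; remove 6 from row 2 of P and reverse-bump: 6 enters row 1 and ejects 4. So w(5) = 4. P is now [[2, 6], [5], [7]].
Step i=4: Q has 4 at row 1, column 2; remove that cell from P, ejecting 6. So w(4) = 6. P is now [[2], [5], [7]].
Step i=3: Q has 3 at row 3, column 1; remove 7 from row 3 of P and reverse-bump: 7 enters row 2 and ejects 5; 5 enters row 1 and ejects 2. So w(3) = 2. P is now [[5], [7]].
Step i=2: Q has 2 at row 2, column 1; remove 7 from row 2 of P and reverse-bump: 7 enters row 1 and ejects 5. So w(2) = 5. P is now [[7]].
Step i=1: Q has 1 at row 1, column 1; remove that cell from P, ejecting 7. So w(1) = 7. P is now [].

So w = 7 5 2 6 4 3 1.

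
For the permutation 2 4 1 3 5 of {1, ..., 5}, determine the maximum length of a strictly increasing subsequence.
3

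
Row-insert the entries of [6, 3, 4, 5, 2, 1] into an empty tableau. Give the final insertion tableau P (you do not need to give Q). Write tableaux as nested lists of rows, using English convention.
Insert 6: appended to row 1. P = [[6]].
Insert 3: 3 bumps 6 from row 1; 6 starts row 2. P = [[3], [6]].
Insert 4: appended to row 1. P = [[3, 4], [6]].
Insert 5: appended to row 1. P = [[3, 4, 5], [6]].
Insert 2: 2 bumps 3 from row 1; 3 bumps 6 from row 2; 6 starts row 3. P = [[2, 4, 5], [3], [6]].
Insert 1: 1 bumps 2 from row 1; 2 bumps 3 from row 2; 3 bumps 6 from row 3; 6 starts row 4. P = [[1, 4, 5], [2], [3], [6]].

So P = [[1, 4, 5], [2], [3], [6]].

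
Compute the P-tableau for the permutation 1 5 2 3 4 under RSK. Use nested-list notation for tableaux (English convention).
Insert 1: appended to row 1. P = [[1]].
Insert 5: appended to row 1. P = [[1, 5]].
Insert 2: 2 bumps 5 from row 1; 5 starts row 2. P = [[1, 2], [5]].
Insert 3: appended to row 1. P = [[1, 2, 3], [5]].
Insert 4: appended to row 1. P = [[1, 2, 3, 4], [5]].

So P = [[1, 2, 3, 4], [5]].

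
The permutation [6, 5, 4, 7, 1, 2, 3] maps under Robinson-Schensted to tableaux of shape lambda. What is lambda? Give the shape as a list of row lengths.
[3, 2, 1, 1]

Row-insert each entry into an empty tableau.

After inserting 6: P = [[6]].
After inserting 5: P = [[5], [6]].
After inserting 4: P = [[4], [5], [6]].
After inserting 7: P = [[4, 7], [5], [6]].
After inserting 1: P = [[1, 7], [4], [5], [6]].
After inserting 2: P = [[1, 2], [4, 7], [5], [6]].
After inserting 3: P = [[1, 2, 3], [4, 7], [5], [6]].

The final insertion tableau P = [[1, 2, 3], [4, 7], [5], [6]] has shape [3, 2, 1, 1].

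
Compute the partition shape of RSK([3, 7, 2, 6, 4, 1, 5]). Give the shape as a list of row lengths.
[3, 2, 1, 1]

Row-insert each entry into an empty tableau.

After inserting 3: P = [[3]].
After inserting 7: P = [[3, 7]].
After inserting 2: P = [[2, 7], [3]].
After inserting 6: P = [[2, 6], [3, 7]].
After inserting 4: P = [[2, 4], [3, 6], [7]].
After inserting 1: P = [[1, 4], [2, 6], [3], [7]].
After inserting 5: P = [[1, 4, 5], [2, 6], [3], [7]].

The final insertion tableau P = [[1, 4, 5], [2, 6], [3], [7]] has shape [3, 2, 1, 1].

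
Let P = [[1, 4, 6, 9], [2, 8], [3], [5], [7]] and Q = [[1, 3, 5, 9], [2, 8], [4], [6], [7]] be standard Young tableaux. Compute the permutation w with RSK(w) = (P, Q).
Reverse the RSK construction: for i from n down to 1, find the cell of Q containing i, remove the entry at that cell from P, and reverse-bump it up through P; the value ejected from row 1 is w(i).

Step i=9: Q has 9 at row 1, column 4; remove that cell from P, ejecting 9. So w(9) = 9. P is now [[1, 4, 6], [2, 8], [3], [5], [7]].
Step i=8: Q has 8 at row 2, column 2; remove 8 from row 2 of P and reverse-bump: 8 enters row 1 and ejects 6. So w(8) = 6. P is now [[1, 4, 8], [2], [3], [5], [7]].
Step i=7: Q has 7 at row 5, column 1; remove 7 from row 5 of P and reverse-bump: 7 enters row 4 and ejects 5; 5 enters row 3 and ejects 3; 3 enters row 2 and ejects 2; 2 enters row 1 and ejects 1. So w(7) = 1. P is now [[2, 4, 8], [3], [5], [7]].
Step i=6: Q has 6 at row 4, column 1; remove 7 from row 4 of P and reverse-bump: 7 enters row 3 and ejects 5; 5 enters row 2 and ejects 3; 3 enters row 1 and ejects 2. So w(6) = 2. P is now [[3, 4, 8], [5], [7]].
Step i=5: Q has 5 at row 1, column 3; remove that cell from P, ejecting 8. So w(5) = 8. P is now [[3, 4], [5], [7]].
Step i=4: Q has 4 at row 3, column 1; remove 7 from row 3 of P and reverse-bump: 7 enters row 2 and ejects 5; 5 enters row 1 and ejects 4. So w(4) = 4. P is now [[3, 5], [7]].
Step i=3: Q has 3 at row 1, column 2; remove that cell from P, ejecting 5. So w(3) = 5. P is now [[3], [7]].
Step i=2: Q has 2 at row 2, column 1; remove 7 from row 2 of P and reverse-bump: 7 enters row 1 and ejects 3. So w(2) = 3. P is now [[7]].
Step i=1: Q has 1 at row 1, column 1; remove that cell from P, ejecting 7. So w(1) = 7. P is now [].

So w = 7 3 5 4 8 2 1 6 9.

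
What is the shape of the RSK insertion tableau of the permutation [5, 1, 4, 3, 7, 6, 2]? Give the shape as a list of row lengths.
[3, 2, 1, 1]

Row-insert each entry into an empty tableau.

After inserting 5: P = [[5]].
After inserting 1: P = [[1], [5]].
After inserting 4: P = [[1, 4], [5]].
After inserting 3: P = [[1, 3], [4], [5]].
After inserting 7: P = [[1, 3, 7], [4], [5]].
After inserting 6: P = [[1, 3, 6], [4, 7], [5]].
After inserting 2: P = [[1, 2, 6], [3, 7], [4], [5]].

The final insertion tableau P = [[1, 2, 6], [3, 7], [4], [5]] has shape [3, 2, 1, 1].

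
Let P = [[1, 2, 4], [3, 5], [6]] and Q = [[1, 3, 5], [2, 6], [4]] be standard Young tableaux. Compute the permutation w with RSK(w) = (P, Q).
6 1 3 2 5 4

Reverse the RSK construction: for i from n down to 1, find the cell of Q containing i, remove the entry at that cell from P, and reverse-bump it up through P; the value ejected from row 1 is w(i).

Step i=6: Q has 6 at row 2, column 2; remove 5 from row 2 of P and reverse-bump: 5 enters row 1 and ejects 4. So w(6) = 4. P is now [[1, 2, 5], [3], [6]].
Step i=5: Q has 5 at row 1, column 3; remove that cell from P, ejecting 5. So w(5) = 5. P is now [[1, 2], [3], [6]].
Step i=4: Q has 4 at row 3, column 1; remove 6 from row 3 of P and reverse-bump: 6 enters row 2 and ejects 3; 3 enters row 1 and ejects 2. So w(4) = 2. P is now [[1, 3], [6]].
Step i=3: Q has 3 at row 1, column 2; remove that cell from P, ejecting 3. So w(3) = 3. P is now [[1], [6]].
Step i=2: Q has 2 at row 2, column 1; remove 6 from row 2 of P and reverse-bump: 6 enters row 1 and ejects 1. So w(2) = 1. P is now [[6]].
Step i=1: Q has 1 at row 1, column 1; remove that cell from P, ejecting 6. So w(1) = 6. P is now [].

So w = 6 1 3 2 5 4.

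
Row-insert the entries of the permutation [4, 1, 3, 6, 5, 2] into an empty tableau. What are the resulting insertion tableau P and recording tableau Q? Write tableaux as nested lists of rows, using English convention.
Insert each entry of the permutation into P by Schensted row insertion, recording in Q the position of each new cell.

Insert 4: appended to row 1. P = [[4]].
Insert 1: 1 bumps 4 from row 1; 4 starts row 2. P = [[1], [4]].
Insert 3: appended to row 1. P = [[1, 3], [4]].
Insert 6: appended to row 1. P = [[1, 3, 6], [4]].
Insert 5: 5 bumps 6 from row 1; 6 appends to row 2. P = [[1, 3, 5], [4, 6]].
Insert 2: 2 bumps 3 from row 1; 3 bumps 4 from row 2; 4 starts row 3. P = [[1, 2, 5], [3, 6], [4]].

So P = [[1, 2, 5], [3, 6], [4]], Q = [[1, 3, 4], [2, 5], [6]].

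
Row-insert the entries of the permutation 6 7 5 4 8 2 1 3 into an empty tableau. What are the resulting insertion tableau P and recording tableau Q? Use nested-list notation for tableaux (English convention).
P = [[1, 3, 8], [2, 7], [4], [5], [6]], Q = [[1, 2, 5], [3, 8], [4], [6], [7]]

Insert each entry of the permutation into P by Schensted row insertion, recording in Q the position of each new cell.

Insert 6: appended to row 1. P = [[6]].
Insert 7: appended to row 1. P = [[6, 7]].
Insert 5: 5 bumps 6 from row 1; 6 starts row 2. P = [[5, 7], [6]].
Insert 4: 4 bumps 5 from row 1; 5 bumps 6 from row 2; 6 starts row 3. P = [[4, 7], [5], [6]].
Insert 8: appended to row 1. P = [[4, 7, 8], [5], [6]].
Insert 2: 2 bumps 4 from row 1; 4 bumps 5 from row 2; 5 bumps 6 from row 3; 6 starts row 4. P = [[2, 7, 8], [4], [5], [6]].
Insert 1: 1 bumps 2 from row 1; 2 bumps 4 from row 2; 4 bumps 5 from row 3; 5 bumps 6 from row 4; 6 starts row 5. P = [[1, 7, 8], [2], [4], [5], [6]].
Insert 3: 3 bumps 7 from row 1; 7 appends to row 2. P = [[1, 3, 8], [2, 7], [4], [5], [6]].

So P = [[1, 3, 8], [2, 7], [4], [5], [6]], Q = [[1, 2, 5], [3, 8], [4], [6], [7]].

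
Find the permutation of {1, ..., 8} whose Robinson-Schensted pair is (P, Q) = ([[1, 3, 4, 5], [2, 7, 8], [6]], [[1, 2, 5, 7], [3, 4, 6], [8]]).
Reverse the RSK construction: for i from n down to 1, find the cell of Q containing i, remove the entry at that cell from P, and reverse-bump it up through P; the value ejected from row 1 is w(i).

Step i=8: Q has 8 at row 3, column 1; remove 6 from row 3 of P and reverse-bump: 6 enters row 2 and ejects 2; 2 enters row 1 and ejects 1. So w(8) = 1. P is now [[2, 3, 4, 5], [6, 7, 8]].
Step i=7: Q has 7 at row 1, column 4; remove that cell from P, ejecting 5. So w(7) = 5. P is now [[2, 3, 4], [6, 7, 8]].
Step i=6: Q has 6 at row 2, column 3; remove 8 from row 2 of P and reverse-bump: 8 enters row 1 and ejects 4. So w(6) = 4. P is now [[2, 3, 8], [6, 7]].
Step i=5: Q has 5 at row 1, column 3; remove that cell from P, ejecting 8. So w(5) = 8. P is now [[2, 3], [6, 7]].
Step i=4: Q has 4 at row 2, column 2; remove 7 from row 2 of P and reverse-bump: 7 enters row 1 and ejects 3. So w(4) = 3. P is now [[2, 7], [6]].
Step i=3: Q has 3 at row 2, column 1; remove 6 from row 2 of P and reverse-bump: 6 enters row 1 and ejects 2. So w(3) = 2. P is now [[6, 7]].
Step i=2: Q has 2 at row 1, column 2; remove that cell from P, ejecting 7. So w(2) = 7. P is now [[6]].
Step i=1: Q has 1 at row 1, column 1; remove that cell from P, ejecting 6. So w(1) = 6. P is now [].

So w = 6 7 2 3 8 4 5 1.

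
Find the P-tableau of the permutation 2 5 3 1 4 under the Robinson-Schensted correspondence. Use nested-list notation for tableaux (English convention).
P = [[1, 3, 4], [2], [5]]

Insert 2: appended to row 1. P = [[2]].
Insert 5: appended to row 1. P = [[2, 5]].
Insert 3: 3 bumps 5 from row 1; 5 starts row 2. P = [[2, 3], [5]].
Insert 1: 1 bumps 2 from row 1; 2 bumps 5 from row 2; 5 starts row 3. P = [[1, 3], [2], [5]].
Insert 4: appended to row 1. P = [[1, 3, 4], [2], [5]].

So P = [[1, 3, 4], [2], [5]].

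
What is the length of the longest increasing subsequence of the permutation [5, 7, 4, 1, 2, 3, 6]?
4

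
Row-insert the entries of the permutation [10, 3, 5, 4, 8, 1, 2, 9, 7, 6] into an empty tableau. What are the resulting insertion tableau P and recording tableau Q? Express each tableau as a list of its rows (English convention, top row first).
Insert each entry of the permutation into P by Schensted row insertion, recording in Q the position of each new cell.

Insert 10: appended to row 1. P = [[10]].
Insert 3: 3 bumps 10 from row 1; 10 starts row 2. P = [[3], [10]].
Insert 5: appended to row 1. P = [[3, 5], [10]].
Insert 4: 4 bumps 5 from row 1; 5 bumps 10 from row 2; 10 starts row 3. P = [[3, 4], [5], [10]].
Insert 8: appended to row 1. P = [[3, 4, 8], [5], [10]].
Insert 1: 1 bumps 3 from row 1; 3 bumps 5 from row 2; 5 bumps 10 from row 3; 10 starts row 4. P = [[1, 4, 8], [3], [5], [10]].
Insert 2: 2 bumps 4 from row 1; 4 appends to row 2. P = [[1, 2, 8], [3, 4], [5], [10]].
Insert 9: appended to row 1. P = [[1, 2, 8, 9], [3, 4], [5], [10]].
Insert 7: 7 bumps 8 from row 1; 8 appends to row 2. P = [[1, 2, 7, 9], [3, 4, 8], [5], [10]].
Insert 6: 6 bumps 7 from row 1; 7 bumps 8 from row 2; 8 appends to row 3. P = [[1, 2, 6, 9], [3, 4, 7], [5, 8], [10]].

So P = [[1, 2, 6, 9], [3, 4, 7], [5, 8], [10]], Q = [[1, 3, 5, 8], [2, 7, 9], [4, 10], [6]].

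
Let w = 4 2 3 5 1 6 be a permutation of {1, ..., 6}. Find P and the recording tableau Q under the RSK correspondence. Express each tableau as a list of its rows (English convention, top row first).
Insert each entry of the permutation into P by Schensted row insertion, recording in Q the position of each new cell.

Insert 4: appended to row 1. P = [[4]].
Insert 2: 2 bumps 4 from row 1; 4 starts row 2. P = [[2], [4]].
Insert 3: appended to row 1. P = [[2, 3], [4]].
Insert 5: appended to row 1. P = [[2, 3, 5], [4]].
Insert 1: 1 bumps 2 from row 1; 2 bumps 4 from row 2; 4 starts row 3. P = [[1, 3, 5], [2], [4]].
Insert 6: appended to row 1. P = [[1, 3, 5, 6], [2], [4]].

So P = [[1, 3, 5, 6], [2], [4]], Q = [[1, 3, 4, 6], [2], [5]].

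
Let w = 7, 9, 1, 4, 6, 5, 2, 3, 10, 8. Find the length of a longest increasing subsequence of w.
4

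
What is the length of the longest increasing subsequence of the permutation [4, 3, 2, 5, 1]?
2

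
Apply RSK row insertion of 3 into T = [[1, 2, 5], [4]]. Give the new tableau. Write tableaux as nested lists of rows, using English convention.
In row 1, 3 replaces 5 (the leftmost entry greater than 3); 5 is bumped to row 2. 5 is appended to row 2. The new tableau is [[1, 2, 3], [4, 5]].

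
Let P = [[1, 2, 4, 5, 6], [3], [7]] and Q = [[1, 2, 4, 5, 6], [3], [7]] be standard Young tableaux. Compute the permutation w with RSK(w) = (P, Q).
Reverse the RSK construction: for i from n down to 1, find the cell of Q containing i, remove the entry at that cell from P, and reverse-bump it up through P; the value ejected from row 1 is w(i).

Step i=7: Q has 7 at row 3, column 1; remove 7 from row 3 of P and reverse-bump: 7 enters row 2 and ejects 3; 3 enters row 1 and ejects 2. So w(7) = 2. P is now [[1, 3, 4, 5, 6], [7]].
Step i=6: Q has 6 at row 1, column 5; remove that cell from P, ejecting 6. So w(6) = 6. P is now [[1, 3, 4, 5], [7]].
Step i=5: Q has 5 at row 1, column 4; remove that cell from P, ejecting 5. So w(5) = 5. P is now [[1, 3, 4], [7]].
Step i=4: Q has 4 at row 1, column 3; remove that cell from P, ejecting 4. So w(4) = 4. P is now [[1, 3], [7]].
Step i=3: Q has 3 at row 2, column 1; remove 7 from row 2 of P and reverse-bump: 7 enters row 1 and ejects 3. So w(3) = 3. P is now [[1, 7]].
Step i=2: Q has 2 at row 1, column 2; remove that cell from P, ejecting 7. So w(2) = 7. P is now [[1]].
Step i=1: Q has 1 at row 1, column 1; remove that cell from P, ejecting 1. So w(1) = 1. P is now [].

So w = 1 7 3 4 5 6 2.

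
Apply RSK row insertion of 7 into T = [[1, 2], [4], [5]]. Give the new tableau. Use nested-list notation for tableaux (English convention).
7 is larger than every entry of row 1, so it is appended to row 1. The new tableau is [[1, 2, 7], [4], [5]].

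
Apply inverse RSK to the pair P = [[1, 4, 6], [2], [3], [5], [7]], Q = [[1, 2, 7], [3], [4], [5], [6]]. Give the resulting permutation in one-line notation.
Reverse the RSK construction: for i from n down to 1, find the cell of Q containing i, remove the entry at that cell from P, and reverse-bump it up through P; the value ejected from row 1 is w(i).

Step i=7: Q has 7 at row 1, column 3; remove that cell from P, ejecting 6. So w(7) = 6. P is now [[1, 4], [2], [3], [5], [7]].
Step i=6: Q has 6 at row 5, column 1; remove 7 from row 5 of P and reverse-bump: 7 enters row 4 and ejects 5; 5 enters row 3 and ejects 3; 3 enters row 2 and ejects 2; 2 enters row 1 and ejects 1. So w(6) = 1. P is now [[2, 4], [3], [5], [7]].
Step i=5: Q has 5 at row 4, column 1; remove 7 from row 4 of P and reverse-bump: 7 enters row 3 and ejects 5; 5 enters row 2 and ejects 3; 3 enters row 1 and ejects 2. So w(5) = 2. P is now [[3, 4], [5], [7]].
Step i=4: Q has 4 at row 3, column 1; remove 7 from row 3 of P and reverse-bump: 7 enters row 2 and ejects 5; 5 enters row 1 and ejects 4. So w(4) = 4. P is now [[3, 5], [7]].
Step i=3: Q has 3 at row 2, column 1; remove 7 from row 2 of P and reverse-bump: 7 enters row 1 and ejects 5. So w(3) = 5. P is now [[3, 7]].
Step i=2: Q has 2 at row 1, column 2; remove that cell from P, ejecting 7. So w(2) = 7. P is now [[3]].
Step i=1: Q has 1 at row 1, column 1; remove that cell from P, ejecting 3. So w(1) = 3. P is now [].

So w = 3 7 5 4 2 1 6.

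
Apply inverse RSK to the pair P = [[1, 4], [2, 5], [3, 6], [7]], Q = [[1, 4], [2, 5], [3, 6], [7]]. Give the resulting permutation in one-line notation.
3 2 1 7 6 5 4

Reverse the RSK construction: for i from n down to 1, find the cell of Q containing i, remove the entry at that cell from P, and reverse-bump it up through P; the value ejected from row 1 is w(i).

Step i=7: Q has 7 at row 4, column 1; remove 7 from row 4 of P and reverse-bump: 7 enters row 3 and ejects 6; 6 enters row 2 and ejects 5; 5 enters row 1 and ejects 4. So w(7) = 4. P is now [[1, 5], [2, 6], [3, 7]].
Step i=6: Q has 6 at row 3, column 2; remove 7 from row 3 of P and reverse-bump: 7 enters row 2 and ejects 6; 6 enters row 1 and ejects 5. So w(6) = 5. P is now [[1, 6], [2, 7], [3]].
Step i=5: Q has 5 at row 2, column 2; remove 7 from row 2 of P and reverse-bump: 7 enters row 1 and ejects 6. So w(5) = 6. P is now [[1, 7], [2], [3]].
Step i=4: Q has 4 at row 1, column 2; remove that cell from P, ejecting 7. So w(4) = 7. P is now [[1], [2], [3]].
Step i=3: Q has 3 at row 3, column 1; remove 3 from row 3 of P and reverse-bump: 3 enters row 2 and ejects 2; 2 enters row 1 and ejects 1. So w(3) = 1. P is now [[2], [3]].
Step i=2: Q has 2 at row 2, column 1; remove 3 from row 2 of P and reverse-bump: 3 enters row 1 and ejects 2. So w(2) = 2. P is now [[3]].
Step i=1: Q has 1 at row 1, column 1; remove that cell from P, ejecting 3. So w(1) = 3. P is now [].

So w = 3 2 1 7 6 5 4.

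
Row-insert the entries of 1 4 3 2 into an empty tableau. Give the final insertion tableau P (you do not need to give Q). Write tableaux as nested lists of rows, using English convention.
Insert 1: appended to row 1. P = [[1]].
Insert 4: appended to row 1. P = [[1, 4]].
Insert 3: 3 bumps 4 from row 1; 4 starts row 2. P = [[1, 3], [4]].
Insert 2: 2 bumps 3 from row 1; 3 bumps 4 from row 2; 4 starts row 3. P = [[1, 2], [3], [4]].

So P = [[1, 2], [3], [4]].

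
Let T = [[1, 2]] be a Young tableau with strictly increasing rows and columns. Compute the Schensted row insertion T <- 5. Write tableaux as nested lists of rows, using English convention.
[[1, 2, 5]]

5 is larger than every entry of row 1, so it is appended to row 1. The new tableau is [[1, 2, 5]].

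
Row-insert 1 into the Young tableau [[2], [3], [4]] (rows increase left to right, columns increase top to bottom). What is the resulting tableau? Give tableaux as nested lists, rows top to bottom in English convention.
[[1], [2], [3], [4]]

In row 1, 1 replaces 2 (the leftmost entry greater than 1); 2 is bumped to row 2. In row 2, 2 replaces 3 (the leftmost entry greater than 2); 3 is bumped to row 3. In row 3, 3 replaces 4 (the leftmost entry greater than 3); 4 is bumped to row 4. 4 starts a new row 4. The new tableau is [[1], [2], [3], [4]].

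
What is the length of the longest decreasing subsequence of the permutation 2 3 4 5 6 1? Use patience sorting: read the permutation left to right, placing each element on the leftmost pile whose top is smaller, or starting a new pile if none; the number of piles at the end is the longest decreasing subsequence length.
2: new pile. tops = [2]
3: onto pile 1 (replacing 2). tops = [3]
4: onto pile 1 (replacing 3). tops = [4]
5: onto pile 1 (replacing 4). tops = [5]
6: onto pile 1 (replacing 5). tops = [6]
1: new pile. tops = [6, 1]

2 piles, so the longest decreasing subsequence has length 2.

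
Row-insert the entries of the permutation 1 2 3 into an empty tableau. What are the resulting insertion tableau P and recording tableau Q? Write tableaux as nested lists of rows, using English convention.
P = [[1, 2, 3]], Q = [[1, 2, 3]]

Insert each entry of the permutation into P by Schensted row insertion, recording in Q the position of each new cell.

Insert 1: appended to row 1. P = [[1]].
Insert 2: appended to row 1. P = [[1, 2]].
Insert 3: appended to row 1. P = [[1, 2, 3]].

So P = [[1, 2, 3]], Q = [[1, 2, 3]].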